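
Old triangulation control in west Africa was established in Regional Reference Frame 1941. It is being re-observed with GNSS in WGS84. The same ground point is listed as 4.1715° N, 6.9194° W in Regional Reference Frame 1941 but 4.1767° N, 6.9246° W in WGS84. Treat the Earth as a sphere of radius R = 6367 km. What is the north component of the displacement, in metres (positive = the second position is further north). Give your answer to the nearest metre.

Δφ = 4.1767° − 4.1715° = +0.0052°; Δλ = -6.9246° − -6.9194° = -0.0052°.
1° along a meridian = πR/180 = 111125 m.
ΔN = Δφ × 111125 = 577.9 m; ΔE = Δλ × 111125 × cos(4.1715°) = -0.0052 × 111125 × 0.997351 = -576.3 m.

ΔN = 578 m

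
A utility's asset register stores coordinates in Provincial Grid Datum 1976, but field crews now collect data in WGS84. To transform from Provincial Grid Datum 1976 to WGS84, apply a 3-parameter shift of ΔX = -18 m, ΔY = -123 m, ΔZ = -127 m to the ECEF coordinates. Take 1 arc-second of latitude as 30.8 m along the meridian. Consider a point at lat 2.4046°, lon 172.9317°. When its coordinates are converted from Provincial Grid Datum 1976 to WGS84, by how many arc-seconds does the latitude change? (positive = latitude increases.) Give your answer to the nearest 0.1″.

sin φ = 0.041956, cos φ = 0.999119, sin λ = 0.123052, cos λ = -0.992400.
North component: ΔN = −sin φ cos λ·ΔX − sin φ sin λ·ΔY + cos φ·ΔZ = −(0.041956)(-0.992400)(-18) − (0.041956)(0.123052)(-123) + (0.999119)(-127) = -127.00 m.
1° of latitude spans 3600 × 30.80 = 110880 m, so Δφ = -127.00 / 110880 × 3600 = -4.123″.

Δφ = -4.1″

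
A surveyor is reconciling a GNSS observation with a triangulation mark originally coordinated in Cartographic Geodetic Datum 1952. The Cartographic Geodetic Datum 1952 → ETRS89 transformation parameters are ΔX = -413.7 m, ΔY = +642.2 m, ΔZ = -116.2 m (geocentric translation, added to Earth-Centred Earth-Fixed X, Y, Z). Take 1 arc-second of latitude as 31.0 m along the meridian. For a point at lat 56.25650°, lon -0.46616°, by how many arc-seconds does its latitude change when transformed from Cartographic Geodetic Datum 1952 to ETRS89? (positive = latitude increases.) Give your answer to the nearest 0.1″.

sin φ = 0.831533, cos φ = 0.555476, sin λ = -0.008136, cos λ = 0.999967.
North component: ΔN = −sin φ cos λ·ΔX − sin φ sin λ·ΔY + cos φ·ΔZ = −(0.831533)(0.999967)(-413.7) − (0.831533)(-0.008136)(642.2) + (0.555476)(-116.2) = 283.79 m.
1° of latitude spans 3600 × 31.00 = 111600 m, so Δφ = 283.79 / 111600 × 3600 = 9.155″.

Δφ = 9.2″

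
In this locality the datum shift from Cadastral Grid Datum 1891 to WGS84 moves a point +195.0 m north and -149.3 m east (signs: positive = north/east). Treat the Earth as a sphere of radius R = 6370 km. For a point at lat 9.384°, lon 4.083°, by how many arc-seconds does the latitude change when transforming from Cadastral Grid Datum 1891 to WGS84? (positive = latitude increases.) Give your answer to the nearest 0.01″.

Δφ = 6.31″

On a sphere of radius R, 1 rad of latitude = R, so Δφ = ΔN / R = 195.0 / 6370000 = 3.0612e-05 rad = 6.314″.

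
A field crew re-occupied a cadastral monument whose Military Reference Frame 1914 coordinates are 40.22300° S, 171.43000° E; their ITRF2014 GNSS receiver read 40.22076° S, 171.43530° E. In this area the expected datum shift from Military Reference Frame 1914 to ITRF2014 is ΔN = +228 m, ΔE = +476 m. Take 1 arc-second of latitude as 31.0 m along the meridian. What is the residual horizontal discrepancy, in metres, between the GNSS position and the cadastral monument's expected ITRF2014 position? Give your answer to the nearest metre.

Observed coordinate differences: Δφ = +0.00224°, Δλ = +0.00530°.
Converting to metres (1° lat = 111600 m, cos φ = 0.763537): observed ΔN = 250.0 m, observed ΔE = 451.6 m.
Subtracting the expected shift leaves a residual of 250.0 − (228) = 22.0 m north and 451.6 − (476) = -24.4 m east.
Residual distance = √(22.0² + (-24.4)²) = 32.8 m.

33 m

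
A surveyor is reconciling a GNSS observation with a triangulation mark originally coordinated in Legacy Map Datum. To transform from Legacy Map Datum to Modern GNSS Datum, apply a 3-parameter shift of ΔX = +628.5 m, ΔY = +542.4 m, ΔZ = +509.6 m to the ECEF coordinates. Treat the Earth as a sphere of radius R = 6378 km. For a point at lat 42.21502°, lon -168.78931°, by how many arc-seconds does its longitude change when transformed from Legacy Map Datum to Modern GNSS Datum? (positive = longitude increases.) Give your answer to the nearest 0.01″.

Δλ = -17.90″

sin φ = 0.671915, cos φ = 0.740628, sin λ = -0.194417, cos λ = -0.980919.
East component: ΔE = −sin λ·ΔX + cos λ·ΔY = −(-0.194417)(628.5) + (-0.980919)(542.4) = -409.86 m.
1° of latitude spans πR/180 = 111317 m; at latitude φ, 1° of longitude spans that × cos φ = 82444.6 m, so Δλ = -409.86 / 82444.6 × 3600 = -17.897″.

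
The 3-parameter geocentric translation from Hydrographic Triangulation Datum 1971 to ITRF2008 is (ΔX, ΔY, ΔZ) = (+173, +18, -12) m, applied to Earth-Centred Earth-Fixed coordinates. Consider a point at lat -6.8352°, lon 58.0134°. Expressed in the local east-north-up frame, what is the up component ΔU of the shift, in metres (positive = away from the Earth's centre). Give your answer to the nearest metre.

The local up (radial) axis is (cos φ cos λ, cos φ sin λ, sin φ), giving ΔU = 90.990 + 15.159 + 1.428 = 107.58 m.

ΔU = 108 m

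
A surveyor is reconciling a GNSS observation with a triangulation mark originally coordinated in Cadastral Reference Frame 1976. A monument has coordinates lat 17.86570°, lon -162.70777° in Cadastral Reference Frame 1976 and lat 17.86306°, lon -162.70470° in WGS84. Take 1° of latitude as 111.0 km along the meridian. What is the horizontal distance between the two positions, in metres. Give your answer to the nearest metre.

Δφ = 17.86306° − 17.86570° = -0.00264°; Δλ = -162.70470° − -162.70777° = +0.00307°.
ΔN = Δφ × 111000 = -293.0 m; ΔE = Δλ × 111000 × cos(17.86570°) = +0.00307 × 111000 × 0.951778 = 324.3 m.
Distance = √(ΔE² + ΔN²) = √(324.3² + (-293.0)²) = 437.1 m.

437 m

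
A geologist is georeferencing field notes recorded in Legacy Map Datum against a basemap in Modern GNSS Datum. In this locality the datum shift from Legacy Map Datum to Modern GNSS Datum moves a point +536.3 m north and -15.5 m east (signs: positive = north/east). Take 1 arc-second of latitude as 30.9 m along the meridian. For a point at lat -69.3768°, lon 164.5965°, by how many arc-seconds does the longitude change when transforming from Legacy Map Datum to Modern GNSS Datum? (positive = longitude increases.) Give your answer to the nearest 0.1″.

At latitude -69.3768°, cos φ = 0.352221.
1″ of longitude at this latitude = 30.90 × cos φ = 10.8836 m, so Δλ = -15.5 / 10.8836 = -1.424″.

Δλ = -1.4″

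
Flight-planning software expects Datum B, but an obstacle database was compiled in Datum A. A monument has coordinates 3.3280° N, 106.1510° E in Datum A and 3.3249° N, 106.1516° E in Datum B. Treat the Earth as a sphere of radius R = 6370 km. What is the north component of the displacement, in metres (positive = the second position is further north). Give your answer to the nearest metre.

Δφ = 3.3249° − 3.3280° = -0.0031°; Δλ = 106.1516° − 106.1510° = +0.0006°.
1° along a meridian = πR/180 = 111177 m.
ΔN = Δφ × 111177 = -344.7 m; ΔE = Δλ × 111177 × cos(3.3280°) = +0.0006 × 111177 × 0.998314 = 66.6 m.

ΔN = -345 m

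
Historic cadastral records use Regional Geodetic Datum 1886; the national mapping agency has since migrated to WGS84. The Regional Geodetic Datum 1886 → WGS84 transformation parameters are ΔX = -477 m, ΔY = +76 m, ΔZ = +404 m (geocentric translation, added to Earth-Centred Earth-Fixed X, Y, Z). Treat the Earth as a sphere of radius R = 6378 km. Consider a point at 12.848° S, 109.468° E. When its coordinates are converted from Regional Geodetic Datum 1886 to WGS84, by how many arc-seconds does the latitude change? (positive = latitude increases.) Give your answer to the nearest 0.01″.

Δφ = 14.40″

sin φ = -0.222365, cos φ = 0.974963, sin λ = 0.942828, cos λ = -0.333280.
North component: ΔN = −sin φ cos λ·ΔX − sin φ sin λ·ΔY + cos φ·ΔZ = −(-0.222365)(-0.333280)(-477) − (-0.222365)(0.942828)(76) + (0.974963)(404) = 445.17 m.
1° of latitude spans πR/180 = 111317 m, so Δφ = 445.17 / 111317 × 3600 = 14.397″.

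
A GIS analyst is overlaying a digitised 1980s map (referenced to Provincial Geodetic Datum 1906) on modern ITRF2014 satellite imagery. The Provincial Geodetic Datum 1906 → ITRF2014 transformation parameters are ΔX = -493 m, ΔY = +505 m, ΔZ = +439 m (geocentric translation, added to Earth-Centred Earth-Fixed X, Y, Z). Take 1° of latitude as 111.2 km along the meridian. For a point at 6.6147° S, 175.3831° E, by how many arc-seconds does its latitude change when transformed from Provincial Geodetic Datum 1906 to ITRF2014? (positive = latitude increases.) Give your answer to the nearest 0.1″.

Δφ = 16.1″

sin φ = -0.115192, cos φ = 0.993343, sin λ = 0.080493, cos λ = -0.996755.
North component: ΔN = −sin φ cos λ·ΔX − sin φ sin λ·ΔY + cos φ·ΔZ = −(-0.115192)(-0.996755)(-493) − (-0.115192)(0.080493)(505) + (0.993343)(439) = 497.37 m.
1° of latitude spans 111200 m, so Δφ = 497.37 / 111200 × 3600 = 16.102″.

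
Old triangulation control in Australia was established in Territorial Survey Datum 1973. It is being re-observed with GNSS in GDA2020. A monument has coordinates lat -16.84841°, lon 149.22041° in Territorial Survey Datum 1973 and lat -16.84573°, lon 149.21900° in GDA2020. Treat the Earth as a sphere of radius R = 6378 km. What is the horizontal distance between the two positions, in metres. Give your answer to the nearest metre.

334 m

Δφ = -16.84573° − -16.84841° = +0.00268°; Δλ = 149.21900° − 149.22041° = -0.00141°.
1° along a meridian = πR/180 = 111317 m.
ΔN = Δφ × 111317 = 298.3 m; ΔE = Δλ × 111317 × cos(-16.84841°) = -0.00141 × 111317 × 0.957075 = -150.2 m.
Distance = √(ΔE² + ΔN²) = √((-150.2)² + 298.3²) = 334.0 m.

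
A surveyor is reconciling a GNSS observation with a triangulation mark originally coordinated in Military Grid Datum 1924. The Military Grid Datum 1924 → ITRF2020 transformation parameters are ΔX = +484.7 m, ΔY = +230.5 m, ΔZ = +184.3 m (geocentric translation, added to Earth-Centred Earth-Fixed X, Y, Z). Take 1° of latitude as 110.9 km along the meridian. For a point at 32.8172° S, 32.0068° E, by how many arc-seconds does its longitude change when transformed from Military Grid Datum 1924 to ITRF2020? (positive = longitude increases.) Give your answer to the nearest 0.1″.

sin φ = -0.541961, cos φ = 0.840404, sin λ = 0.530020, cos λ = 0.847985.
East component: ΔE = −sin λ·ΔX + cos λ·ΔY = −(0.530020)(484.7) + (0.847985)(230.5) = -61.44 m.
1° of latitude spans 110900 m; at latitude φ, 1° of longitude spans that × cos φ = 93200.8 m, so Δλ = -61.44 / 93200.8 × 3600 = -2.373″.

Δλ = -2.4″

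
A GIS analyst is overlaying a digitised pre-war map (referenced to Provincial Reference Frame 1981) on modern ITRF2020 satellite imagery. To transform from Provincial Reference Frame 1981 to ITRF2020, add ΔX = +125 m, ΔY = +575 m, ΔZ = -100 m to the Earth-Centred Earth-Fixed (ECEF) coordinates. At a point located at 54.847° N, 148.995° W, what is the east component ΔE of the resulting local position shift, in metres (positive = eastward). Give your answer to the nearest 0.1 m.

ΔE = -428.5 m

The local east axis at (φ, λ) is (−sin λ, cos λ, 0), so ΔE = −sin(-148.995°)·125 + cos(-148.995°)·575 = -428.46 m.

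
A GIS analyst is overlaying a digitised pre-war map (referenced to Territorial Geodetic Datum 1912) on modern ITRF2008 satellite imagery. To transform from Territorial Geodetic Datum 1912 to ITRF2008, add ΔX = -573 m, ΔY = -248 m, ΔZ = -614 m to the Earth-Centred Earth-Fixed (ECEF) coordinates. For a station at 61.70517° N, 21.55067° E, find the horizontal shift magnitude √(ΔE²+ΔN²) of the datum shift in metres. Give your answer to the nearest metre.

The local east axis at (φ, λ) is (−sin λ, cos λ, 0), so ΔE = −sin(21.55067°)·(-573) + cos(21.55067°)·(-248) = -20.19 m.
The local north axis is (−sin φ cos λ, −sin φ sin λ, cos φ), giving ΔN = 469.267 + 80.212 − 291.041 = 258.44 m.
Horizontal magnitude = √(ΔE² + ΔN²) = √((-20.19)² + 258.44²) = 259.23 m.

259 m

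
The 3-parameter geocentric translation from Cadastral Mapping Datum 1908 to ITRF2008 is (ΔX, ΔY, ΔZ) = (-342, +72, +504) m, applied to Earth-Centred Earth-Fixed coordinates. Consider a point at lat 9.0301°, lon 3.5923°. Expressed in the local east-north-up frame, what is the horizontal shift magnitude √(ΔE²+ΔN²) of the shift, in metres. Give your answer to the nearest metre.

The local east axis at (φ, λ) is (−sin λ, cos λ, 0), so ΔE = −sin(3.5923°)·(-342) + cos(3.5923°)·72 = 93.29 m.
The local north axis is (−sin φ cos λ, −sin φ sin λ, cos φ), giving ΔN = 53.573 − 0.708 + 497.753 = 550.62 m.
Horizontal magnitude = √(ΔE² + ΔN²) = √(93.29² + 550.62²) = 558.46 m.

558 m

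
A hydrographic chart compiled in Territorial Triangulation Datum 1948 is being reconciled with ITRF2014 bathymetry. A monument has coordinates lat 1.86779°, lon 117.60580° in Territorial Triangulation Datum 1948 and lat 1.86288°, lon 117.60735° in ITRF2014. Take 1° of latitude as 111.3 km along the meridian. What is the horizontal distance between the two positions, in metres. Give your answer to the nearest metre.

573 m

Δφ = 1.86288° − 1.86779° = -0.00491°; Δλ = 117.60735° − 117.60580° = +0.00155°.
ΔN = Δφ × 111300 = -546.5 m; ΔE = Δλ × 111300 × cos(1.86779°) = +0.00155 × 111300 × 0.999469 = 172.4 m.
Distance = √(ΔE² + ΔN²) = √(172.4² + (-546.5)²) = 573.0 m.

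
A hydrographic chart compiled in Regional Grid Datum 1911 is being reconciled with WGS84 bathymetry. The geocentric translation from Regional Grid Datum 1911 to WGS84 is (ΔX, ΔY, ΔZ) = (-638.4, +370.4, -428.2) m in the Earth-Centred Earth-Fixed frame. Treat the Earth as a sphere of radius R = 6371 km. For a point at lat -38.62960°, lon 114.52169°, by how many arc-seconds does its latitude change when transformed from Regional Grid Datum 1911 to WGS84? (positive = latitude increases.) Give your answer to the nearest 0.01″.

Δφ = 1.34″

sin φ = -0.624283, cos φ = 0.781198, sin λ = 0.909804, cos λ = -0.415038.
North component: ΔN = −sin φ cos λ·ΔX − sin φ sin λ·ΔY + cos φ·ΔZ = −(-0.624283)(-0.415038)(-638.4) − (-0.624283)(0.909804)(370.4) + (0.781198)(-428.2) = 41.28 m.
1° of latitude spans πR/180 = 111195 m, so Δφ = 41.28 / 111195 × 3600 = 1.336″.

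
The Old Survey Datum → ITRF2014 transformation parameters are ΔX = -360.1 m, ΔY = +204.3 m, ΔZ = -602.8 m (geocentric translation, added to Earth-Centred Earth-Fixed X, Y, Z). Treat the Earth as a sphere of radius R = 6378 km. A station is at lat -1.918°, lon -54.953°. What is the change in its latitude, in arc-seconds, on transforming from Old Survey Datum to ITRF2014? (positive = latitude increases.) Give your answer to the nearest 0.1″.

sin φ = -0.033469, cos φ = 0.999440, sin λ = -0.818681, cos λ = 0.574248.
North component: ΔN = −sin φ cos λ·ΔX − sin φ sin λ·ΔY + cos φ·ΔZ = −(-0.033469)(0.574248)(-360.1) − (-0.033469)(-0.818681)(204.3) + (0.999440)(-602.8) = -614.98 m.
1° of latitude spans πR/180 = 111317 m, so Δφ = -614.98 / 111317 × 3600 = -19.889″.

Δφ = -19.9″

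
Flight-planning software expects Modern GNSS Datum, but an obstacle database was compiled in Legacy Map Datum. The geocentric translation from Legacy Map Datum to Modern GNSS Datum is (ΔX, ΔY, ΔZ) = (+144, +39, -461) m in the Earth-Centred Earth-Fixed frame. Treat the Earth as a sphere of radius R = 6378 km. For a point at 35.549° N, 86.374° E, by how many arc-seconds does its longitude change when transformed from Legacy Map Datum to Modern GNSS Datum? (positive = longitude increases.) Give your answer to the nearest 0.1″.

Δλ = -5.6″

sin φ = 0.581399, cos φ = 0.813619, sin λ = 0.997998, cos λ = 0.063243.
East component: ΔE = −sin λ·ΔX + cos λ·ΔY = −(0.997998)(144) + (0.063243)(39) = -141.25 m.
1° of latitude spans πR/180 = 111317 m; at latitude φ, 1° of longitude spans that × cos φ = 90569.7 m, so Δλ = -141.25 / 90569.7 × 3600 = -5.614″.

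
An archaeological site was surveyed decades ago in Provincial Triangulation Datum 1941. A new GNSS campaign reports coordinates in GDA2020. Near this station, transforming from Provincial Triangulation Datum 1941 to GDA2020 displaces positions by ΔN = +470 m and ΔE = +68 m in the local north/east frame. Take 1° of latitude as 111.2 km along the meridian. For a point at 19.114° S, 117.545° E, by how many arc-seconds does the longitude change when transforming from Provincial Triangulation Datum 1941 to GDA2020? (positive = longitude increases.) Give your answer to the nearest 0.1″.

At latitude -19.114°, cos φ = 0.944869.
1° of longitude at this latitude = 111.2 × cos φ = 105.07 km, so Δλ = 68.0 / 105069.4 = 0.0006472° = 2.330″.

Δλ = 2.3″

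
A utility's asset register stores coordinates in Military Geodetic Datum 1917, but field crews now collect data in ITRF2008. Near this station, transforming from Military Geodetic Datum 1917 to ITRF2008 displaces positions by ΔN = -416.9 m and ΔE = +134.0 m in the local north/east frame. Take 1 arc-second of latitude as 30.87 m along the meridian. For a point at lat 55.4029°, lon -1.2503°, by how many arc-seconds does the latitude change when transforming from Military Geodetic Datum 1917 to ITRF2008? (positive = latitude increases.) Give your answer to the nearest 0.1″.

1″ of latitude = 30.87 m, so Δφ = -416.9 / 30.87 = -13.505″.

Δφ = -13.5″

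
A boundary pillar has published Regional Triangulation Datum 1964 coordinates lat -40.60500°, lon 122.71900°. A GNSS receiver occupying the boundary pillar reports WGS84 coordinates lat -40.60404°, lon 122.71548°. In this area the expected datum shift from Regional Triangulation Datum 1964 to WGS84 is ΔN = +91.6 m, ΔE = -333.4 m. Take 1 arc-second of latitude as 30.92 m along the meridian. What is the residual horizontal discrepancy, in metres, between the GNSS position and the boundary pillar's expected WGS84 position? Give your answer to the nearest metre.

39 m

Observed coordinate differences: Δφ = +0.00096°, Δλ = -0.00352°.
Converting to metres (1° lat = 111312 m, cos φ = 0.759215): observed ΔN = 106.9 m, observed ΔE = -297.5 m.
Subtracting the expected shift leaves a residual of 106.9 − (91.6) = 15.3 m north and -297.5 − (-333.4) = 35.9 m east.
Residual distance = √(15.3² + 35.9²) = 39.0 m.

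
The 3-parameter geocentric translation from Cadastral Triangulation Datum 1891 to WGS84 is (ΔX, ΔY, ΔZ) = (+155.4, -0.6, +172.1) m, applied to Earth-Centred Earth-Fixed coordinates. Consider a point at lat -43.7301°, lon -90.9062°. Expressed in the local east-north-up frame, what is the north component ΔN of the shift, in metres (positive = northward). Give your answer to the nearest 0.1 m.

ΔN = 123.1 m

The local north axis is (−sin φ cos λ, −sin φ sin λ, cos φ), giving ΔN = -1.699 + 0.415 + 124.360 = 123.08 m.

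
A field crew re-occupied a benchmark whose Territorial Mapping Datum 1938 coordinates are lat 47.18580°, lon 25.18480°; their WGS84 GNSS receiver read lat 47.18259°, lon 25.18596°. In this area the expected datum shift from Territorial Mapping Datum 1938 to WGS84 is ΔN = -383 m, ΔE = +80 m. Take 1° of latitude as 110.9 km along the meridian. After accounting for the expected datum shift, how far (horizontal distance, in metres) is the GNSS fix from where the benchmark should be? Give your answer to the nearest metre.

28 m

Observed coordinate differences: Δφ = -0.00321°, Δλ = +0.00116°.
Converting to metres (1° lat = 110900 m, cos φ = 0.679623): observed ΔN = -356.0 m, observed ΔE = 87.4 m.
Subtracting the expected shift leaves a residual of -356.0 − (-383) = 27.0 m north and 87.4 − (80) = 7.4 m east.
Residual distance = √(27.0² + 7.4²) = 28.0 m.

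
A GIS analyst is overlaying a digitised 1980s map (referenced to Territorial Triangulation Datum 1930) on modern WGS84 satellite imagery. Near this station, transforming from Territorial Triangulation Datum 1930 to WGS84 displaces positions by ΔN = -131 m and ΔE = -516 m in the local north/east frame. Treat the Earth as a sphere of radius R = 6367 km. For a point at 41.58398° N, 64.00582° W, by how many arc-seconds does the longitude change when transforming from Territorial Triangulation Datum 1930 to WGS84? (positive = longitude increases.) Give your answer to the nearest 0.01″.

Δλ = -22.35″

At latitude 41.58398°, cos φ = 0.747984.
One radian of longitude at latitude φ spans R cos φ, so Δλ = ΔE / (R cos φ) = -516.0 / (6367000 × 0.747984) = -1.0835e-04 rad = -22.348″.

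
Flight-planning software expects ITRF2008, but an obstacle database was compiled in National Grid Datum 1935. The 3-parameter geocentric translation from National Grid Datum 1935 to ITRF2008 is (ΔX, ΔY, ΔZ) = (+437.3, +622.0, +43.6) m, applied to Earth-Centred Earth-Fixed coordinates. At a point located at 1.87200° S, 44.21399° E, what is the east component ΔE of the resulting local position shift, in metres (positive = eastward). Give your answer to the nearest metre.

At φ = -1.87200°, λ = 44.21399°: sin φ = -0.032667, cos φ = 0.999466, sin λ = 0.697340, cos λ = 0.716740.
ΔE = −sin λ·ΔX + cos λ·ΔY = −(0.697340)·(437.3) + (0.716740)·(622.0) = 140.87 m.

ΔE = 141 m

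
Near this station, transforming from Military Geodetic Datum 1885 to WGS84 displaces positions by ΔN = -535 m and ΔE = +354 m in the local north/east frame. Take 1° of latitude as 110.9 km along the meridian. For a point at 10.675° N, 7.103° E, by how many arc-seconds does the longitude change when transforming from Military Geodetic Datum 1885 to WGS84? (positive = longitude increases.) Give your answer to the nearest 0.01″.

Δλ = 11.69″

At latitude 10.675°, cos φ = 0.982694.
1° of longitude at this latitude = 110.9 × cos φ = 108.98 km, so Δλ = 354.0 / 108980.7 = 0.0032483° = 11.694″.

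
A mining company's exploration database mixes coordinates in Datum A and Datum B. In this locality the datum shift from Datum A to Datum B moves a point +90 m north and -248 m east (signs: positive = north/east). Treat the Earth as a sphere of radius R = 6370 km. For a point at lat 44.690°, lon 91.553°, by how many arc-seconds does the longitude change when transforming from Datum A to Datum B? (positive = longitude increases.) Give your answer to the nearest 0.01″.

Δλ = -11.30″

At latitude 44.690°, cos φ = 0.710922.
One radian of longitude at latitude φ spans R cos φ, so Δλ = ΔE / (R cos φ) = -248.0 / (6370000 × 0.710922) = -5.4763e-05 rad = -11.296″.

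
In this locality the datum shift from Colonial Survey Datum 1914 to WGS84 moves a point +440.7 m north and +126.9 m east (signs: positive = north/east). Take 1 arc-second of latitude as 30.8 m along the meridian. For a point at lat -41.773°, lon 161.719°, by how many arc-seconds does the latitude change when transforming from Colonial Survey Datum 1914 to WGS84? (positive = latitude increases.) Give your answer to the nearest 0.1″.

Δφ = 14.3″

1″ of latitude = 30.80 m, so Δφ = 440.7 / 30.80 = 14.308″.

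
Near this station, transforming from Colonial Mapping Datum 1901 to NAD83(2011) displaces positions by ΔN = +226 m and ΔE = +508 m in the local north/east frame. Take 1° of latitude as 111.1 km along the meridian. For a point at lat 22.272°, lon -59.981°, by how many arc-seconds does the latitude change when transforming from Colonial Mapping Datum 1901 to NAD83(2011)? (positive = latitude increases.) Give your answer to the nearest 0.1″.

Δφ = 7.3″

1° of latitude = 111.1 km, so Δφ = 226.0 / 111100 = 0.0020342° = 7.323″.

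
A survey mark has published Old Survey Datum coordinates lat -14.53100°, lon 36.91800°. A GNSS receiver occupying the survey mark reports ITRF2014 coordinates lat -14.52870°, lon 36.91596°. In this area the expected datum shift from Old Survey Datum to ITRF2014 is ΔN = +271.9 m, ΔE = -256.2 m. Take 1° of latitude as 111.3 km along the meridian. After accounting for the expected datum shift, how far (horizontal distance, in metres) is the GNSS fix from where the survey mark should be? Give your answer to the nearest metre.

40 m

Observed coordinate differences: Δφ = +0.00230°, Δλ = -0.00204°.
Converting to metres (1° lat = 111300 m, cos φ = 0.968012): observed ΔN = 256.0 m, observed ΔE = -219.8 m.
Subtracting the expected shift leaves a residual of 256.0 − (271.9) = -15.9 m north and -219.8 − (-256.2) = 36.4 m east.
Residual distance = √((-15.9)² + 36.4²) = 39.7 m.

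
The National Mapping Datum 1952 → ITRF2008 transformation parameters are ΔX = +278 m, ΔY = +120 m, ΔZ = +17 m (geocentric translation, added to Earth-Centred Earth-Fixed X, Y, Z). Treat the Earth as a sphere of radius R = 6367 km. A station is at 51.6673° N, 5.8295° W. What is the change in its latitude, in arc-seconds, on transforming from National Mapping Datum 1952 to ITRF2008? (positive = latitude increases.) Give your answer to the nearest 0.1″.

Δφ = -6.4″

sin φ = 0.784423, cos φ = 0.620227, sin λ = -0.101569, cos λ = 0.994829.
North component: ΔN = −sin φ cos λ·ΔX − sin φ sin λ·ΔY + cos φ·ΔZ = −(0.784423)(0.994829)(278) − (0.784423)(-0.101569)(120) + (0.620227)(17) = -196.84 m.
1° of latitude spans πR/180 = 111125 m, so Δφ = -196.84 / 111125 × 3600 = -6.377″.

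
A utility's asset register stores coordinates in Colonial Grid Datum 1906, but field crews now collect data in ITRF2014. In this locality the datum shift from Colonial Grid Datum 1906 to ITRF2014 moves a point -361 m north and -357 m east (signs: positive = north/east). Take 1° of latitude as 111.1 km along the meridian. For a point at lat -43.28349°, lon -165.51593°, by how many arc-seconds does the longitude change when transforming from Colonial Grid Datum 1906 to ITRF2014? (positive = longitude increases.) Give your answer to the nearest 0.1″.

Δλ = -15.9″

At latitude -43.28349°, cos φ = 0.727970.
1° of longitude at this latitude = 111.1 × cos φ = 80.88 km, so Δλ = -357.0 / 80877.5 = -0.0044141° = -15.891″.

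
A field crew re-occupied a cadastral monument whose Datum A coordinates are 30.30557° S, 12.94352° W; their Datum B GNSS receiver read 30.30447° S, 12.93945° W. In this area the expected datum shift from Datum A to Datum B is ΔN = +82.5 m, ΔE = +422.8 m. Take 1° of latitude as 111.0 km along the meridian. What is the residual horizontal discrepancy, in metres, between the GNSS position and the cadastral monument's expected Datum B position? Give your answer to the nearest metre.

51 m

Observed coordinate differences: Δφ = +0.00110°, Δλ = +0.00407°.
Converting to metres (1° lat = 111000 m, cos φ = 0.863346): observed ΔN = 122.1 m, observed ΔE = 390.0 m.
Subtracting the expected shift leaves a residual of 122.1 − (82.5) = 39.6 m north and 390.0 − (422.8) = -32.8 m east.
Residual distance = √(39.6² + (-32.8)²) = 51.4 m.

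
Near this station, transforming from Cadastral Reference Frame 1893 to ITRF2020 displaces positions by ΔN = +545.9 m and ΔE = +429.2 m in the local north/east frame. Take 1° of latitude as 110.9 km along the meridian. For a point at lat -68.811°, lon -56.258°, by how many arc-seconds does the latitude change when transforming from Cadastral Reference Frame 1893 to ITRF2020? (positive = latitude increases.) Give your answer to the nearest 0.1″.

Δφ = 17.7″

1° of latitude = 110.9 km, so Δφ = 545.9 / 110900 = 0.0049225° = 17.721″.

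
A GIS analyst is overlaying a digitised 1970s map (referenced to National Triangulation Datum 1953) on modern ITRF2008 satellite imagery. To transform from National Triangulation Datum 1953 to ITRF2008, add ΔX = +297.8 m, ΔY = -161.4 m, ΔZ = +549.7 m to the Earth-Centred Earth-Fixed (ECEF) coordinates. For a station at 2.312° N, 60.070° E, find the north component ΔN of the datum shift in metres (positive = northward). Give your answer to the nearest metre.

At φ = 2.312°, λ = 60.070°: sin φ = 0.040341, cos φ = 0.999186, sin λ = 0.866636, cos λ = 0.498942.
ΔN = −sin φ cos λ·ΔX − sin φ sin λ·ΔY + cos φ·ΔZ = −(0.040341)(0.498942)(297.8) − (0.040341)(0.866636)(-161.4) + (0.999186)(549.7) = 548.90 m.

ΔN = 549 m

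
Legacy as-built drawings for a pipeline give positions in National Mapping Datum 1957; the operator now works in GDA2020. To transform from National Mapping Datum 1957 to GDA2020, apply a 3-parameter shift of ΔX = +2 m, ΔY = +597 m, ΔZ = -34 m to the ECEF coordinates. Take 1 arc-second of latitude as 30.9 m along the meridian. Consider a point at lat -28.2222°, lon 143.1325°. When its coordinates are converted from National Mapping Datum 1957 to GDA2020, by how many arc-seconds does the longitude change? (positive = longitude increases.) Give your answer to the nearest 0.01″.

sin φ = -0.472892, cos φ = 0.881120, sin λ = 0.599967, cos λ = -0.800025.
East component: ΔE = −sin λ·ΔX + cos λ·ΔY = −(0.599967)(2) + (-0.800025)(597) = -478.81 m.
1° of latitude spans 3600 × 30.90 = 111240 m; at latitude φ, 1° of longitude spans that × cos φ = 98015.8 m, so Δλ = -478.81 / 98015.8 × 3600 = -17.586″.

Δλ = -17.59″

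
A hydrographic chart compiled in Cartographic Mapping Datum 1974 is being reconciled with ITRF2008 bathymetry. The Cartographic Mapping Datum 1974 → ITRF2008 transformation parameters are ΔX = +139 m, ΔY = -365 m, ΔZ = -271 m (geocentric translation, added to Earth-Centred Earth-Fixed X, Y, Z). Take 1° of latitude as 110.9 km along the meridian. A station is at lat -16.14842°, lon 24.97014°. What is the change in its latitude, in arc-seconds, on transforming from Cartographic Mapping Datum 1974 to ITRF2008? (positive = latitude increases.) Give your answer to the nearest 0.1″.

sin φ = -0.278126, cos φ = 0.960544, sin λ = 0.422146, cos λ = 0.906528.
North component: ΔN = −sin φ cos λ·ΔX − sin φ sin λ·ΔY + cos φ·ΔZ = −(-0.278126)(0.906528)(139) − (-0.278126)(0.422146)(-365) + (0.960544)(-271) = -268.12 m.
1° of latitude spans 110900 m, so Δφ = -268.12 / 110900 × 3600 = -8.704″.

Δφ = -8.7″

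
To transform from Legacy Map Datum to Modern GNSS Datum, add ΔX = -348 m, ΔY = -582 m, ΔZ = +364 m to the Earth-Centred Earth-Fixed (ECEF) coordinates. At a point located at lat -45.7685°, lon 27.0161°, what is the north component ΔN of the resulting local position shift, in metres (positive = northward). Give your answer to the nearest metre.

ΔN = -158 m

The local north axis is (−sin φ cos λ, −sin φ sin λ, cos φ), giving ΔN = -222.142 − 189.427 + 253.912 = -157.66 m.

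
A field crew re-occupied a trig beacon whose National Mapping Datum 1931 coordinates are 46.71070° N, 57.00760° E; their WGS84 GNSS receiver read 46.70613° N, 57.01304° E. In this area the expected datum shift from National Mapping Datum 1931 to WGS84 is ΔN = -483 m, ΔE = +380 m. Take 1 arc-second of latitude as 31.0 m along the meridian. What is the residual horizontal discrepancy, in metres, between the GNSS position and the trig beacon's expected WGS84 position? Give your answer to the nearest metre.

Observed coordinate differences: Δφ = -0.00457°, Δλ = +0.00544°.
Converting to metres (1° lat = 111600 m, cos φ = 0.685682): observed ΔN = -510.0 m, observed ΔE = 416.3 m.
Subtracting the expected shift leaves a residual of -510.0 − (-483) = -27.0 m north and 416.3 − (380) = 36.3 m east.
Residual distance = √((-27.0)² + 36.3²) = 45.2 m.

45 m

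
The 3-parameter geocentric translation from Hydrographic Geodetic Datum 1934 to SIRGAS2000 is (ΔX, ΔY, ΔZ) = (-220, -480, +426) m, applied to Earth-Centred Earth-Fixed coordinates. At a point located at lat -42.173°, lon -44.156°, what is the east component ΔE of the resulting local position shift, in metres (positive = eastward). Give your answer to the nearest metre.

ΔE = -498 m

At φ = -42.173°, λ = -44.156°: sin φ = -0.671371, cos φ = 0.741121, sin λ = -0.696614, cos λ = 0.717446.
ΔE = −sin λ·ΔX + cos λ·ΔY = −(-0.696614)·(-220) + (0.717446)·(-480) = -497.63 m.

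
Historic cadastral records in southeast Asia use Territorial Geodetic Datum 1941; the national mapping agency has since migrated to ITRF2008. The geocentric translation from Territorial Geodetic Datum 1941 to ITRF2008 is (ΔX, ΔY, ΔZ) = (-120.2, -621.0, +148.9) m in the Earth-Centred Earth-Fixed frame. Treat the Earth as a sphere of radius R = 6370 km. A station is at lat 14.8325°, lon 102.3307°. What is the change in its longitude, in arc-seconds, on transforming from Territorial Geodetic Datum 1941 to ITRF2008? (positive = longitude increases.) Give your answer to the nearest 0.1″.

Δλ = 8.4″

sin φ = 0.255994, cos φ = 0.966678, sin λ = 0.976931, cos λ = -0.213554.
East component: ΔE = −sin λ·ΔX + cos λ·ΔY = −(0.976931)(-120.2) + (-0.213554)(-621.0) = 250.04 m.
1° of latitude spans πR/180 = 111177 m; at latitude φ, 1° of longitude spans that × cos φ = 107472.9 m, so Δλ = 250.04 / 107472.9 × 3600 = 8.376″.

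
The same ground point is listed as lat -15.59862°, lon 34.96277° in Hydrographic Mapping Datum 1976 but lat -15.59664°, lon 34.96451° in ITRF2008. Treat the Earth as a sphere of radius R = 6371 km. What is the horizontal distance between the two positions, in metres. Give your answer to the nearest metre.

Δφ = -15.59664° − -15.59862° = +0.00198°; Δλ = 34.96451° − 34.96277° = +0.00174°.
1° along a meridian = πR/180 = 111195 m.
ΔN = Δφ × 111195 = 220.2 m; ΔE = Δλ × 111195 × cos(-15.59862°) = +0.00174 × 111195 × 0.963169 = 186.4 m.
Distance = √(ΔE² + ΔN²) = √(186.4² + 220.2²) = 288.4 m.

288 m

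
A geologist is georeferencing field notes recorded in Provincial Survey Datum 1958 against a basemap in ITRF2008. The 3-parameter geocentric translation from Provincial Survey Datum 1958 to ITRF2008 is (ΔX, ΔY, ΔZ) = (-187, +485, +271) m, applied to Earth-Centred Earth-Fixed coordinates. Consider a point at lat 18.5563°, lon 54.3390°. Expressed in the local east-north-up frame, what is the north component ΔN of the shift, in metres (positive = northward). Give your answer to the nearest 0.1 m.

ΔN = 166.2 m

At φ = 18.5563°, λ = 54.3390°: sin φ = 0.318236, cos φ = 0.948011, sin λ = 0.812481, cos λ = 0.582988.
ΔN = −sin φ cos λ·ΔX − sin φ sin λ·ΔY + cos φ·ΔZ = −(0.318236)(0.582988)(-187) − (0.318236)(0.812481)(485) + (0.948011)(271) = 166.20 m.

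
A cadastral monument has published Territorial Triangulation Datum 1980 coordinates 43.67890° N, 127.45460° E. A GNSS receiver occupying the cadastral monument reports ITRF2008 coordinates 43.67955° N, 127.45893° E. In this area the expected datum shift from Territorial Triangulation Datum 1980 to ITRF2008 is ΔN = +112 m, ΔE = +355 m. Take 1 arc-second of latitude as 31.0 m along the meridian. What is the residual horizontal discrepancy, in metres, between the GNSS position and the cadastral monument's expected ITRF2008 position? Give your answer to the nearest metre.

Observed coordinate differences: Δφ = +0.00065°, Δλ = +0.00433°.
Converting to metres (1° lat = 111600 m, cos φ = 0.723222): observed ΔN = 72.5 m, observed ΔE = 349.5 m.
Subtracting the expected shift leaves a residual of 72.5 − (112) = -39.5 m north and 349.5 − (355) = -5.5 m east.
Residual distance = √((-39.5)² + (-5.5)²) = 39.8 m.

40 m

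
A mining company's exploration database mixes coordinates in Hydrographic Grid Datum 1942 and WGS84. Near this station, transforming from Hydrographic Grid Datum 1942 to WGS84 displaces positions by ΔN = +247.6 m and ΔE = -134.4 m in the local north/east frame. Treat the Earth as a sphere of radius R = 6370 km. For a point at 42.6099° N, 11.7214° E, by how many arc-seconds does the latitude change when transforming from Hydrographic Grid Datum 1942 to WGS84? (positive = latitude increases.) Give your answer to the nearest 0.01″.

Δφ = 8.02″

On a sphere of radius R, 1 rad of latitude = R, so Δφ = ΔN / R = 247.6 / 6370000 = 3.8870e-05 rad = 8.017″.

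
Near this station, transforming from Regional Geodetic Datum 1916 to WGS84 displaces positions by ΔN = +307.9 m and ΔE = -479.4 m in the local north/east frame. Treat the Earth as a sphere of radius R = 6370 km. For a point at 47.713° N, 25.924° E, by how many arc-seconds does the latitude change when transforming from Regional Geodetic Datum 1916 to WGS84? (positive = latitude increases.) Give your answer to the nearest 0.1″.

On a sphere of radius R, 1 rad of latitude = R, so Δφ = ΔN / R = 307.9 / 6370000 = 4.8336e-05 rad = 9.970″.

Δφ = 10.0″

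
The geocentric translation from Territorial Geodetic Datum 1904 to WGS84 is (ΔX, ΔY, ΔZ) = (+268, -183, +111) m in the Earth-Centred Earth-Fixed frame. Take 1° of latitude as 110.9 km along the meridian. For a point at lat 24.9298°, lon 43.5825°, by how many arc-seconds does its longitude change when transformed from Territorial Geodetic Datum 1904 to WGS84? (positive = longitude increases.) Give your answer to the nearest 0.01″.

Δλ = -11.36″

sin φ = 0.421508, cos φ = 0.906825, sin λ = 0.689398, cos λ = 0.724382.
East component: ΔE = −sin λ·ΔX + cos λ·ΔY = −(0.689398)(268) + (0.724382)(-183) = -317.32 m.
1° of latitude spans 110900 m; at latitude φ, 1° of longitude spans that × cos φ = 100566.9 m, so Δλ = -317.32 / 100566.9 × 3600 = -11.359″.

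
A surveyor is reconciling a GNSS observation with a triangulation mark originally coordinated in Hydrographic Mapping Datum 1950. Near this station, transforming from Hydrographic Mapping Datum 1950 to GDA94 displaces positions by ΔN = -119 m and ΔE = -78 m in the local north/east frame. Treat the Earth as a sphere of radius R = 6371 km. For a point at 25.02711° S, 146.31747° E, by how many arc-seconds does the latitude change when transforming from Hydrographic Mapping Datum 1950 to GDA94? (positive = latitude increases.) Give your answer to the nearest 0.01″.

On a sphere of radius R, 1 rad of latitude = R, so Δφ = ΔN / R = -119.0 / 6371000 = -1.8678e-05 rad = -3.853″.

Δφ = -3.85″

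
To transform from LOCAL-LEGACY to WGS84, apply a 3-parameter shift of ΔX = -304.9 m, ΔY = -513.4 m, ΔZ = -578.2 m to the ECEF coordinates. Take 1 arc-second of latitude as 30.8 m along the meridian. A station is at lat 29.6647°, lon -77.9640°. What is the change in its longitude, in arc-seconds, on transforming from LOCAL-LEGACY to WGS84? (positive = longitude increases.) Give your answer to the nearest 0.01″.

sin φ = 0.494923, cos φ = 0.868937, sin λ = -0.978017, cos λ = 0.208526.
East component: ΔE = −sin λ·ΔX + cos λ·ΔY = −(-0.978017)(-304.9) + (0.208526)(-513.4) = -405.25 m.
1° of latitude spans 3600 × 30.80 = 110880 m; at latitude φ, 1° of longitude spans that × cos φ = 96347.7 m, so Δλ = -405.25 / 96347.7 × 3600 = -15.142″.

Δλ = -15.14″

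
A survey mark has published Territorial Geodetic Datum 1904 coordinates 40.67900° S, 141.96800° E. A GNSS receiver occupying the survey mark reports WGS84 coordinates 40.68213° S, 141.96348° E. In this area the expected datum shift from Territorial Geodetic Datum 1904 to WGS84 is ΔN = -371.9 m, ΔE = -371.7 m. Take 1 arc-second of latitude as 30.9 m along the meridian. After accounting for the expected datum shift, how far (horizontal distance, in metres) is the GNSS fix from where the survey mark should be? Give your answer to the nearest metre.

26 m

Observed coordinate differences: Δφ = -0.00313°, Δλ = -0.00452°.
Converting to metres (1° lat = 111240 m, cos φ = 0.758373): observed ΔN = -348.2 m, observed ΔE = -381.3 m.
Subtracting the expected shift leaves a residual of -348.2 − (-371.9) = 23.7 m north and -381.3 − (-371.7) = -9.6 m east.
Residual distance = √(23.7² + (-9.6)²) = 25.6 m.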